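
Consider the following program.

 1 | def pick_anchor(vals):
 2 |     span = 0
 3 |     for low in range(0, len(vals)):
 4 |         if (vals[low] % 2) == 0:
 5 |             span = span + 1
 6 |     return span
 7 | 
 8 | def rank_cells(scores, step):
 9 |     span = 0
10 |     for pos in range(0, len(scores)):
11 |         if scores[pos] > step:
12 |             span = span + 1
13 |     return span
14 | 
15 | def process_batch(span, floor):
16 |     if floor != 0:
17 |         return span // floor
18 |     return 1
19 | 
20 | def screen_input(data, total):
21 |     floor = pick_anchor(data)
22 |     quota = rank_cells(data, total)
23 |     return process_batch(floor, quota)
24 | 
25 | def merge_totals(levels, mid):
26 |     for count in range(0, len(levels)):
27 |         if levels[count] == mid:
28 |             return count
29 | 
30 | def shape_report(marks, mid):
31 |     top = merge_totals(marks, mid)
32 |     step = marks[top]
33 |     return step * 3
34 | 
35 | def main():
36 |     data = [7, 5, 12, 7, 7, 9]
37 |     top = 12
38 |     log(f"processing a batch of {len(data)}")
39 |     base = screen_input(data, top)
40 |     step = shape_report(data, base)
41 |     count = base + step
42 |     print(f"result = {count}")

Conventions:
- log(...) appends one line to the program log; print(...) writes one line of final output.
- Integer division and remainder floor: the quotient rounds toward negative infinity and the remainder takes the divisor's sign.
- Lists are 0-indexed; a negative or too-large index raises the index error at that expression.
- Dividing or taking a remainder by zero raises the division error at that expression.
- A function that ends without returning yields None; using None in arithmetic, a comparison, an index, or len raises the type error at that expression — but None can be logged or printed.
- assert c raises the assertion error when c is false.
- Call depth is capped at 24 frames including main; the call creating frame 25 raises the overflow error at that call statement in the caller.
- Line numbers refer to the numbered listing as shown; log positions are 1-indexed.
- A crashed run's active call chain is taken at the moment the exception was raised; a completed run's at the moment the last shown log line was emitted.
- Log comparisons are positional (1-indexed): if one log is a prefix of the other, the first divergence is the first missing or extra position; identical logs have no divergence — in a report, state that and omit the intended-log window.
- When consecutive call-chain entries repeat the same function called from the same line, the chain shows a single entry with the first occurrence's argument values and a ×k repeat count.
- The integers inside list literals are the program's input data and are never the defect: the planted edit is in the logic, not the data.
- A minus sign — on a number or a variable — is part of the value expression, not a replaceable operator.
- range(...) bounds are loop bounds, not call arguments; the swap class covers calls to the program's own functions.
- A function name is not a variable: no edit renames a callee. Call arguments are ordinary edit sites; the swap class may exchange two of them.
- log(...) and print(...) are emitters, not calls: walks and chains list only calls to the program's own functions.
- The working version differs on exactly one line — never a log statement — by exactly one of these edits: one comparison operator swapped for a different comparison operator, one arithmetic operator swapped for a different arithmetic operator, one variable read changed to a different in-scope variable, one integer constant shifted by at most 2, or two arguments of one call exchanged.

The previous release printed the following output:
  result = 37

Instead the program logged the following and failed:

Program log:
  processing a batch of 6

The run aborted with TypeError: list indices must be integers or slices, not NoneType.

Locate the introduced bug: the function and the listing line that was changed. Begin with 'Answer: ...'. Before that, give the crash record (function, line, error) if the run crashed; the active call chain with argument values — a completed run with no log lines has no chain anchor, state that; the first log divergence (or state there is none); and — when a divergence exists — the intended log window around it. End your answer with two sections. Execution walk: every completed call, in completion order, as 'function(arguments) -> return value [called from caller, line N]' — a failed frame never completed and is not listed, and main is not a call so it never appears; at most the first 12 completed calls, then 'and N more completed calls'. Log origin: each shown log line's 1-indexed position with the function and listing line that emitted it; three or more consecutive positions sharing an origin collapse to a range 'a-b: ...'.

Answer: the defect is in main at line 40.
Core observation: The logs agree in full; the defect surfaces as the crash itself.
Crash: shape_report, line 32, TypeError.
Call chain: main -> shape_report([7, 5, 12, 7, 7, 9], 1) (called at line 40).
First divergence: none; the two logs match at every position.
Execution walk:
  pick_anchor([7, 5, 12, 7, 7, 9]) -> 1  [called from screen_input, line 21]
  rank_cells([7, 5, 12, 7, 7, 9], 12) -> 0  [called from screen_input, line 22]
  process_batch(1, 0) -> 1  [called from screen_input, line 23]
  screen_input([7, 5, 12, 7, 7, 9], 12) -> 1  [called from main, line 39]
  merge_totals([7, 5, 12, 7, 7, 9], 1) -> None  [called from shape_report, line 31]
Origin of each log line:
  1: emitted by main (line 38)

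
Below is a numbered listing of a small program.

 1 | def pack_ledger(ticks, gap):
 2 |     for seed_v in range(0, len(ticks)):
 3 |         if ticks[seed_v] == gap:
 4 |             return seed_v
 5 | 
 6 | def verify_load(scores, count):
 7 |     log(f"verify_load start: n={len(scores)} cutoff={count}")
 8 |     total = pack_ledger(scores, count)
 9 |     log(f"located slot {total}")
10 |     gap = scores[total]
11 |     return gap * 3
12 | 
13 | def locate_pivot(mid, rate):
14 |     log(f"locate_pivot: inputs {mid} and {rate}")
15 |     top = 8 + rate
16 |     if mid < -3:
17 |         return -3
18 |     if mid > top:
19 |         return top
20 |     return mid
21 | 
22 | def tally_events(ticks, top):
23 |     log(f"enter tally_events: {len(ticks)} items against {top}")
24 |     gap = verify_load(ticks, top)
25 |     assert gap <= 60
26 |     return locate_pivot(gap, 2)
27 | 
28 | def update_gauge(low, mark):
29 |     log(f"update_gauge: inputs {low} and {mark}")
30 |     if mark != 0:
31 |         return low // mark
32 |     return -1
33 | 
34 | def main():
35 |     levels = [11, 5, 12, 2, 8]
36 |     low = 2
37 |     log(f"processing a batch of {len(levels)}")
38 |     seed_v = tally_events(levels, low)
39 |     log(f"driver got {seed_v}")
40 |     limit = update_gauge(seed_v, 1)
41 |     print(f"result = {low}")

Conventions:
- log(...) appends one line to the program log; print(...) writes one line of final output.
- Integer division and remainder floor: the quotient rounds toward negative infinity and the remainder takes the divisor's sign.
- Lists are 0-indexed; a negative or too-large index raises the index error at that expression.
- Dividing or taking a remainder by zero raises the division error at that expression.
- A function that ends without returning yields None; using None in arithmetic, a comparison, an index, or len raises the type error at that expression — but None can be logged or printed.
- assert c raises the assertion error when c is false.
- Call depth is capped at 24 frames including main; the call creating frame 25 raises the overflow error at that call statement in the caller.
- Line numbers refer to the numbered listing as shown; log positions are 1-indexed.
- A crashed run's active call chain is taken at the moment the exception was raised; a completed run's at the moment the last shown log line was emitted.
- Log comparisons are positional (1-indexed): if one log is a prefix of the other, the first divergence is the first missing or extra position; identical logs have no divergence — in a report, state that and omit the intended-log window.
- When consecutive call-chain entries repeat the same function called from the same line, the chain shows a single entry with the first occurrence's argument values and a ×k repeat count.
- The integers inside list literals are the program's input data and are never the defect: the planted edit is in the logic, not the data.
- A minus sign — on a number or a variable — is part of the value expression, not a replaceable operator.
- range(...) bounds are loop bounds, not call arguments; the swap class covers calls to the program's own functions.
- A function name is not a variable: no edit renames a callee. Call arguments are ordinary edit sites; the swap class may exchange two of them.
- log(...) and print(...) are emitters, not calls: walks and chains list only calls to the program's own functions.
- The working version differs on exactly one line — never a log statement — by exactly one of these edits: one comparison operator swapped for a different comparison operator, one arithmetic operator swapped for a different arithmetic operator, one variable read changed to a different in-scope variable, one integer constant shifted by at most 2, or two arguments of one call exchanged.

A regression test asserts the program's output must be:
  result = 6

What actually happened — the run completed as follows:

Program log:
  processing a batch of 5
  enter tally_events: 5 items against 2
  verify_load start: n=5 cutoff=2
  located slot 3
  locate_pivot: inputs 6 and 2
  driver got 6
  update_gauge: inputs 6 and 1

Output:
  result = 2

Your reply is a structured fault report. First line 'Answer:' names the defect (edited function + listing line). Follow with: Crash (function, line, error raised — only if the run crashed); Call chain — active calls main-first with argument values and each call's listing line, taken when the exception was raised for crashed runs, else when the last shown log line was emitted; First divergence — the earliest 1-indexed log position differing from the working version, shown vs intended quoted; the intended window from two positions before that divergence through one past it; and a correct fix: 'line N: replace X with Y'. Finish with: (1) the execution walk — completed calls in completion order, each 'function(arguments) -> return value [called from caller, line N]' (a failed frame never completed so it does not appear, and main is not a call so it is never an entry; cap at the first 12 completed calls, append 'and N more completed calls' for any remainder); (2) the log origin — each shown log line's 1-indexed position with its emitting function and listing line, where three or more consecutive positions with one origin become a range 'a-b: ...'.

Answer: the defect is in main at line 41.
Key fact: No log line changed; the fault shows up purely in the output.
Call chain: main -> update_gauge(6, 1) (called at line 40).
First divergence: none (the log streams are identical).
Execution walk:
  pack_ledger([11, 5, 12, 2, 8], 2) -> 3  [called from verify_load, line 8]
  verify_load([11, 5, 12, 2, 8], 2) -> 6  [called from tally_events, line 24]
  locate_pivot(6, 2) -> 6  [called from tally_events, line 26]
  tally_events([11, 5, 12, 2, 8], 2) -> 6  [called from main, line 38]
  update_gauge(6, 1) -> 6  [called from main, line 40]
Origin of each log line:
  1: from main, line 37
  2: from tally_events, line 23
  3: from verify_load, line 7
  4: from verify_load, line 9
  5: from locate_pivot, line 14
  6: from main, line 39
  7: from update_gauge, line 29
A correct fix: line 41: replace `low` with `limit`.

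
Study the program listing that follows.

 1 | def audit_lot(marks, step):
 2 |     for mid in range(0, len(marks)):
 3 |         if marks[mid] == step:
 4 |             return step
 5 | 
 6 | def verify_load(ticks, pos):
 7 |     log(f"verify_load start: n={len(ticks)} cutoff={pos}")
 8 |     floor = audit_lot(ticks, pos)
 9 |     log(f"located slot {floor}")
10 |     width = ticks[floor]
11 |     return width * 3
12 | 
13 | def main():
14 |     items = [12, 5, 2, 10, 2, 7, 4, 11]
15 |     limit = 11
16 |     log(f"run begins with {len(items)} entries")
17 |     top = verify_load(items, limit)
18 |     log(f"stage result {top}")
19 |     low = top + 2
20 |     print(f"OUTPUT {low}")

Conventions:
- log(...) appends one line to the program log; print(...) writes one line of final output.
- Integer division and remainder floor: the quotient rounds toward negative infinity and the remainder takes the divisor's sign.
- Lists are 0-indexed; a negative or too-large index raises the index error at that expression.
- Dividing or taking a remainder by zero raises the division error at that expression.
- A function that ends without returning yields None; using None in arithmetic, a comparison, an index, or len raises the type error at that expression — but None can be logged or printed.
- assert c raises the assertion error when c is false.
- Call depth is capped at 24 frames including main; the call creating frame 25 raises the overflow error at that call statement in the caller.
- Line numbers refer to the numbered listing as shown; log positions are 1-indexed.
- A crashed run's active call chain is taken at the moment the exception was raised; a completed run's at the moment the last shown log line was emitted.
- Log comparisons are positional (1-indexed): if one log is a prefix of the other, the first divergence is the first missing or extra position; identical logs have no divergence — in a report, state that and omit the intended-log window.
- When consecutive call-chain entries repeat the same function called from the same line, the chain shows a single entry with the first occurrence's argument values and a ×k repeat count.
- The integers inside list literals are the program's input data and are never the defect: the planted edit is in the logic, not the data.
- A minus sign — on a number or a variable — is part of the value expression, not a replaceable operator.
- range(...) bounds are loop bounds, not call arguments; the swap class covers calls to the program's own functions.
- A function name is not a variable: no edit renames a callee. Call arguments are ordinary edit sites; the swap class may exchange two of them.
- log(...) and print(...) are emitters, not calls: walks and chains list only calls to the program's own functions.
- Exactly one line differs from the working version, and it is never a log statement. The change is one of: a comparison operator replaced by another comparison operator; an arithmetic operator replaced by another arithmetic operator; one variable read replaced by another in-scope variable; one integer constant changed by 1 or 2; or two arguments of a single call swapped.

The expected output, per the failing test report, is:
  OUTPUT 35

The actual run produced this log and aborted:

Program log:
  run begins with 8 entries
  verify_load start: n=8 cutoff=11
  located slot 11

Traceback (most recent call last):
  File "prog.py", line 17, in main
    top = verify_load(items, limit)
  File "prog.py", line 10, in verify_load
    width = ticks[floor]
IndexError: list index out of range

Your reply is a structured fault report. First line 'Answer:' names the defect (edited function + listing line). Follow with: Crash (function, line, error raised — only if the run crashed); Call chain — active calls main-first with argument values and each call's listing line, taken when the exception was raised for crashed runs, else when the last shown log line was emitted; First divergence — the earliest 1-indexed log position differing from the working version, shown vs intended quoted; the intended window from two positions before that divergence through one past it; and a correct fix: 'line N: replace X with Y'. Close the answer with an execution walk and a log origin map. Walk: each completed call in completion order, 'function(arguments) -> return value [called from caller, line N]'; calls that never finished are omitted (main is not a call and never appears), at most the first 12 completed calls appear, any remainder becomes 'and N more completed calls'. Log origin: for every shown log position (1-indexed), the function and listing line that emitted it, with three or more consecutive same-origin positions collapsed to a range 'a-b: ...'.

Answer: the defect is in audit_lot at line 4.
Key observation: At log position 3 the runs split — shown 'located slot 11', but the working version logs 'located slot 7'.
Crash: verify_load, line 10, IndexError.
Call chain: main -> verify_load([12, 5, 2, 10, 2, 7, 4, 11], 11) (called at line 17).
First divergence: at position 3 the run shows 'located slot 11' where the working version logs 'located slot 7'.
Intended log window:
  1: run begins with 8 entries
  2: verify_load start: n=8 cutoff=11
  3: located slot 7
  4: stage result 33
Execution walk:
  audit_lot([12, 5, 2, 10, 2, 7, 4, 11], 11) -> 11  [called from verify_load, line 8]
Origin of each log line:
  1: from main, line 16
  2: from verify_load, line 7
  3: from verify_load, line 9
A correct fix: line 4: replace `step` with `mid`.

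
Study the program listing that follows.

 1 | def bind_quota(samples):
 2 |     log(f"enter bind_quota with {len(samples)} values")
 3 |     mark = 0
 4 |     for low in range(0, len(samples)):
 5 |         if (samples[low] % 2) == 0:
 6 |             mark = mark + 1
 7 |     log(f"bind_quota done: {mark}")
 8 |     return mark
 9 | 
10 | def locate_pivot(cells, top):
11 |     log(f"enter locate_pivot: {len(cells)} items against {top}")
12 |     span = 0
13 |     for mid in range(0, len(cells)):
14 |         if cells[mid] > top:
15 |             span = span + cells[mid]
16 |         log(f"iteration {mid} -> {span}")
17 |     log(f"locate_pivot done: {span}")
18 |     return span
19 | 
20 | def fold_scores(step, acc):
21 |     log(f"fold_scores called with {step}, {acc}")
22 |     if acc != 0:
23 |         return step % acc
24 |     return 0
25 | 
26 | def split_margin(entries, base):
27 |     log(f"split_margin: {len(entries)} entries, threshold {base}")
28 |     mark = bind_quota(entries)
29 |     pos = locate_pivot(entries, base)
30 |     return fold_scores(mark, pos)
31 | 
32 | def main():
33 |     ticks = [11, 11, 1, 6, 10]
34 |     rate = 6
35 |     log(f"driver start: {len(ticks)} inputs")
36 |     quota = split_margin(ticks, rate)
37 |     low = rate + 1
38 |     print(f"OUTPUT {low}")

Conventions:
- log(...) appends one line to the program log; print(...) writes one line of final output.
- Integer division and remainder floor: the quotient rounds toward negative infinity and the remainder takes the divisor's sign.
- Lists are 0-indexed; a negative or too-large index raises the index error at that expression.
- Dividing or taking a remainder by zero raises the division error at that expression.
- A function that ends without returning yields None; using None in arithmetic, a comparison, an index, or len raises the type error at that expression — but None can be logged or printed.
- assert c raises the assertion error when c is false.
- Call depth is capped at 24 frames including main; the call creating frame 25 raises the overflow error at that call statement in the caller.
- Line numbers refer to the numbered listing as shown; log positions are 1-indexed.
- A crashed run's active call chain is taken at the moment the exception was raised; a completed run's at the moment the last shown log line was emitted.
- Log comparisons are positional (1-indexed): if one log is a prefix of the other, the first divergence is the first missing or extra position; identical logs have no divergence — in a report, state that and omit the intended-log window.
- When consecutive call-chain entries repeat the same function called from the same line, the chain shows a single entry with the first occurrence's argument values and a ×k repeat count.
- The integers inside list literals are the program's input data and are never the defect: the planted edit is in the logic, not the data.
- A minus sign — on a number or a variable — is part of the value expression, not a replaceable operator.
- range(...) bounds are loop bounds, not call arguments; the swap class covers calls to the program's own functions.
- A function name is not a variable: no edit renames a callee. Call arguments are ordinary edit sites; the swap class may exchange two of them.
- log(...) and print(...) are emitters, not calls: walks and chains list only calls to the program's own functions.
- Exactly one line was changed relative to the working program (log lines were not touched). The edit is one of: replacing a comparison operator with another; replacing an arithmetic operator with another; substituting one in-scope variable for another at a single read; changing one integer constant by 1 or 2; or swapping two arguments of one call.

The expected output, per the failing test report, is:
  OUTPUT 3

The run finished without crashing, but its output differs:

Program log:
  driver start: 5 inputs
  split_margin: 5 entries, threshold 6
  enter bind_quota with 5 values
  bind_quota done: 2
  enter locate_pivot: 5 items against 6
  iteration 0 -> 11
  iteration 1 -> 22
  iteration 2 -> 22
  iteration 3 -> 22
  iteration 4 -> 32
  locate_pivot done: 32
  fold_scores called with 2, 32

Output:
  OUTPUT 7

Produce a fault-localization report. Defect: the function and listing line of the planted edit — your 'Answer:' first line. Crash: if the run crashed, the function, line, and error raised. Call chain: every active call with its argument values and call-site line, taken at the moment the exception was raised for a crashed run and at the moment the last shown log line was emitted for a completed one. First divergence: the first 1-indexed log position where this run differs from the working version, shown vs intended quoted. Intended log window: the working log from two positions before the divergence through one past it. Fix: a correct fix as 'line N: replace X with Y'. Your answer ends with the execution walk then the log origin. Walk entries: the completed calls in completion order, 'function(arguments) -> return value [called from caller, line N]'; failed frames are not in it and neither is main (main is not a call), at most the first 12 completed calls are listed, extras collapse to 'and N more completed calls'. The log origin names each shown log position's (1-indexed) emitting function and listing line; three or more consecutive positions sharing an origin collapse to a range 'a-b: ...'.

Answer: the defect is in main at line 37.
Key observation: Every logged value matches the working version; the printed result is what differs.
Call chain: main -> split_margin([11, 11, 1, 6, 10], 6) (called at line 36) -> fold_scores(2, 32) (called at line 30).
First divergence: there is none — every log position agrees.
Execution walk:
  bind_quota([11, 11, 1, 6, 10]) -> 2  [called from split_margin, line 28]
  locate_pivot([11, 11, 1, 6, 10], 6) -> 32  [called from split_margin, line 29]
  fold_scores(2, 32) -> 2  [called from split_margin, line 30]
  split_margin([11, 11, 1, 6, 10], 6) -> 2  [called from main, line 36]
Log line origins:
  1: from main, line 35
  2: from split_margin, line 27
  3: from bind_quota, line 2
  4: from bind_quota, line 7
  5: from locate_pivot, line 11
  6-10: from locate_pivot, line 16
  11: from locate_pivot, line 17
  12: from fold_scores, line 21
A correct fix: line 37: replace `rate` with `quota`.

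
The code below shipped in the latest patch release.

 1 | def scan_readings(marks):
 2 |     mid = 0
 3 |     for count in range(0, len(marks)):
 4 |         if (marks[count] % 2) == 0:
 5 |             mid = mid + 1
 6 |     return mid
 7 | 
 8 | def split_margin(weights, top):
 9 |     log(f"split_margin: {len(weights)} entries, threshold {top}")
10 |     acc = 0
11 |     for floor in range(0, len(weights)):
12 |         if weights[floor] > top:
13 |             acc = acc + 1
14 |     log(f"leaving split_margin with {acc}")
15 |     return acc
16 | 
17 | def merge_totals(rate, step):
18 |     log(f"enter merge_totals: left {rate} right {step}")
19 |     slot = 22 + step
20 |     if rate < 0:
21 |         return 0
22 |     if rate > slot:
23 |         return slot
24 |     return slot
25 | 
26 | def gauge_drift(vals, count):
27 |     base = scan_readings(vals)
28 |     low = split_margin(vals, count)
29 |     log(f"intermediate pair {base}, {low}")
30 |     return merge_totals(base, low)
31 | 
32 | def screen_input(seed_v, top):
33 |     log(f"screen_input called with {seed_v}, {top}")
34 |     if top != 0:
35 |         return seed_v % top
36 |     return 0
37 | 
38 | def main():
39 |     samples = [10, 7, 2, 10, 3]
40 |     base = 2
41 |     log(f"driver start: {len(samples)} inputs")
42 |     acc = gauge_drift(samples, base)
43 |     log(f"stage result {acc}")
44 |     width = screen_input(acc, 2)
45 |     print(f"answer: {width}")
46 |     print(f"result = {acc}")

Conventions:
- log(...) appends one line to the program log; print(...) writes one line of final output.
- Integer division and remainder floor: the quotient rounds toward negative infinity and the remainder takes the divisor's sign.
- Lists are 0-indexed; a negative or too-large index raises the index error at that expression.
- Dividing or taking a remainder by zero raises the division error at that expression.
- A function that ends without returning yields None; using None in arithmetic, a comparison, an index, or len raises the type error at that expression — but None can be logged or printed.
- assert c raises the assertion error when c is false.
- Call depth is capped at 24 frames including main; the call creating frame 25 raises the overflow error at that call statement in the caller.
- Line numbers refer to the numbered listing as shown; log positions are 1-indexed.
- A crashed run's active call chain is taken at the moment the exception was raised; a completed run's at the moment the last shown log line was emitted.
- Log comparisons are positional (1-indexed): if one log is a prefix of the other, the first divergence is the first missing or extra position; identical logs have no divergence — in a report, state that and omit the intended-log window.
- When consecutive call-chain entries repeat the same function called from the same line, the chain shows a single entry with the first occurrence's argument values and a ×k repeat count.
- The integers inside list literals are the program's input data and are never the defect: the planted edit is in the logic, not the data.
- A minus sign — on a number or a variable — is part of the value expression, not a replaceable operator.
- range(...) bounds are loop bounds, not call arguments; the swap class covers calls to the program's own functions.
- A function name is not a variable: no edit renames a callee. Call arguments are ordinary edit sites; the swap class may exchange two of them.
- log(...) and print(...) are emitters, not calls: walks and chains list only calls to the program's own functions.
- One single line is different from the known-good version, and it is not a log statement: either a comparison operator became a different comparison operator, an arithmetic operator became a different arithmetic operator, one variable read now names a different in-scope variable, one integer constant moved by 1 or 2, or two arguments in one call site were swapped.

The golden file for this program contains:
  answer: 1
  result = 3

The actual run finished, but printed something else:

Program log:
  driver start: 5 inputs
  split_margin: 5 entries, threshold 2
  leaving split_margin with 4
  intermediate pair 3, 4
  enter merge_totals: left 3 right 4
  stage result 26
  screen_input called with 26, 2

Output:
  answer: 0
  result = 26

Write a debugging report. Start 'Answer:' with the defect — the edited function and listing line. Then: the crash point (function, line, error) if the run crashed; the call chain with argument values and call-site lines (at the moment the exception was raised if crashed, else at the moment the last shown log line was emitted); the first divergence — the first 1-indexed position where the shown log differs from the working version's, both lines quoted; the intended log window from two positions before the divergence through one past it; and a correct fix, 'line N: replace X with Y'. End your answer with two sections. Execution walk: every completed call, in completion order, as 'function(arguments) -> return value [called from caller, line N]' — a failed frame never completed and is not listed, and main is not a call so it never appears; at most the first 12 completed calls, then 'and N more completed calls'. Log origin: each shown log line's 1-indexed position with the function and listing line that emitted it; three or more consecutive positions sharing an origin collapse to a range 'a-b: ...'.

Answer: the defect is in merge_totals at line 24.
Core observation: The earliest visible damage is log position 6 — 'stage result 26' rather than the intended 'stage result 3'.
Call chain: main -> screen_input(26, 2) (called at line 44).
First divergence: position 6; shown 'stage result 26' vs intended 'stage result 3'.
Intended log window:
  4: intermediate pair 3, 4
  5: enter merge_totals: left 3 right 4
  6: stage result 3
  7: screen_input called with 3, 2
Execution walk:
  scan_readings([10, 7, 2, 10, 3]) -> 3  [called from gauge_drift, line 27]
  split_margin([10, 7, 2, 10, 3], 2) -> 4  [called from gauge_drift, line 28]
  merge_totals(3, 4) -> 26  [called from gauge_drift, line 30]
  gauge_drift([10, 7, 2, 10, 3], 2) -> 26  [called from main, line 42]
  screen_input(26, 2) -> 0  [called from main, line 44]
Log origins:
  1: emitted by main (line 41)
  2: emitted by split_margin (line 9)
  3: emitted by split_margin (line 14)
  4: emitted by gauge_drift (line 29)
  5: emitted by merge_totals (line 18)
  6: emitted by main (line 43)
  7: emitted by screen_input (line 33)
A correct fix: line 24: replace `slot` with `rate`.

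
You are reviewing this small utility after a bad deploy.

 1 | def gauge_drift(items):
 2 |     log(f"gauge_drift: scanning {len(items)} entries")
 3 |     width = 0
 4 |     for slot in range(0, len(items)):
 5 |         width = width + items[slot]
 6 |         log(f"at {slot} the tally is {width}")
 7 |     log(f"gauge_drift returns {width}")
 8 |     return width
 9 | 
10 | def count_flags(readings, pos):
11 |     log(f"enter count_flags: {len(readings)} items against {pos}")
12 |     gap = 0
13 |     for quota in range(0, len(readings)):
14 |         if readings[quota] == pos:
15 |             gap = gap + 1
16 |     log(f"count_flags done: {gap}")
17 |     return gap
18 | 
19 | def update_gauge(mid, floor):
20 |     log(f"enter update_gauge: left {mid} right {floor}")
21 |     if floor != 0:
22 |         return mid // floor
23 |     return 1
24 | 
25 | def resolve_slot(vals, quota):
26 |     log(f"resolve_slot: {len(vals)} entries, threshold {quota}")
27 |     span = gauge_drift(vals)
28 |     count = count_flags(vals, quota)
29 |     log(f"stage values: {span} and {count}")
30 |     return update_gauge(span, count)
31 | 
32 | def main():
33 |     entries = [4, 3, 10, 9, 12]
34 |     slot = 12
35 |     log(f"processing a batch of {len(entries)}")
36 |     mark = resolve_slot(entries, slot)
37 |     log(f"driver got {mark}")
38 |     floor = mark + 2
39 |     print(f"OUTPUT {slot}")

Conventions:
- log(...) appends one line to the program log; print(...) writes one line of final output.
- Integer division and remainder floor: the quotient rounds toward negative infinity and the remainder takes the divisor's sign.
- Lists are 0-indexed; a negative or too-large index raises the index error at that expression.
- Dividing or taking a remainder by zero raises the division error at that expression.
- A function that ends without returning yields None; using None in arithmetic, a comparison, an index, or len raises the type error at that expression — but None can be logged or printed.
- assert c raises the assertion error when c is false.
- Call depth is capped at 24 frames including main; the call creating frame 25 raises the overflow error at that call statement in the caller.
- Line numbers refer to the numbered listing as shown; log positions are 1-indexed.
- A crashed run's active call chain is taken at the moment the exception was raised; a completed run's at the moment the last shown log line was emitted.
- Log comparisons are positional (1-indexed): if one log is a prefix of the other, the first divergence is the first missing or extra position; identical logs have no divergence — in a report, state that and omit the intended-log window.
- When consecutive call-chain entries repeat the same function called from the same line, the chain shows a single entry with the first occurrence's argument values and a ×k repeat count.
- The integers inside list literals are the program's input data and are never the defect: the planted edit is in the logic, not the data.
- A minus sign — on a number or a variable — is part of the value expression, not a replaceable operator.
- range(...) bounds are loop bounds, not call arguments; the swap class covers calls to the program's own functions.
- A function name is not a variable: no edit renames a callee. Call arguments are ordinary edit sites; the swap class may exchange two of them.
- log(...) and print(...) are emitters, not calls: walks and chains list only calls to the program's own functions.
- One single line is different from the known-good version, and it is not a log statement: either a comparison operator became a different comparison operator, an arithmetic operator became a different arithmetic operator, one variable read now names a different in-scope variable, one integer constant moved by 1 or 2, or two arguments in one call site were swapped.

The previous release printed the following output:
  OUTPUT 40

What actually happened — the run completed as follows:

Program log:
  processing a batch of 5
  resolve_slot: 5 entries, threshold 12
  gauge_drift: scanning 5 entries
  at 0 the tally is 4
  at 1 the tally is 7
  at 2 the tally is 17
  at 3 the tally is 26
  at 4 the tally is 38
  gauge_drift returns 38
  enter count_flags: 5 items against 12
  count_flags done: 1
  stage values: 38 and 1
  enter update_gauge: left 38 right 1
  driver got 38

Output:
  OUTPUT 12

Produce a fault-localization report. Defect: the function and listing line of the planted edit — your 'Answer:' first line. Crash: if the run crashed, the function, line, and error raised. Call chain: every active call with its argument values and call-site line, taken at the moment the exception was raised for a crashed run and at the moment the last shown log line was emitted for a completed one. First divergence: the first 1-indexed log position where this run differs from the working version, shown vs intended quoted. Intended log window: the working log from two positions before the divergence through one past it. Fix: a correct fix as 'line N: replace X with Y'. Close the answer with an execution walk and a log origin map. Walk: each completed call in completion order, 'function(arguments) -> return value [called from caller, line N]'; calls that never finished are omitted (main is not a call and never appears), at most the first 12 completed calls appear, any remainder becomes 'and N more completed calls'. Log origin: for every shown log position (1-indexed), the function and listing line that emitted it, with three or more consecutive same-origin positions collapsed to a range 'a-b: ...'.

Answer: the defect is in main at line 39.
Key observation: No log line changed; the fault shows up purely in the output.
Call chain: main.
First divergence: there is none — every log position agrees.
Execution walk:
  gauge_drift([4, 3, 10, 9, 12]) -> 38  [called from resolve_slot, line 27]
  count_flags([4, 3, 10, 9, 12], 12) -> 1  [called from resolve_slot, line 28]
  update_gauge(38, 1) -> 38  [called from resolve_slot, line 30]
  resolve_slot([4, 3, 10, 9, 12], 12) -> 38  [called from main, line 36]
Log line origins:
  1: emitted by main (line 35)
  2: emitted by resolve_slot (line 26)
  3: emitted by gauge_drift (line 2)
  4-8: emitted by gauge_drift (line 6)
  9: emitted by gauge_drift (line 7)
  10: emitted by count_flags (line 11)
  11: emitted by count_flags (line 16)
  12: emitted by resolve_slot (line 29)
  13: emitted by update_gauge (line 20)
  14: emitted by main (line 37)
A correct fix: line 39: replace `slot` with `floor`.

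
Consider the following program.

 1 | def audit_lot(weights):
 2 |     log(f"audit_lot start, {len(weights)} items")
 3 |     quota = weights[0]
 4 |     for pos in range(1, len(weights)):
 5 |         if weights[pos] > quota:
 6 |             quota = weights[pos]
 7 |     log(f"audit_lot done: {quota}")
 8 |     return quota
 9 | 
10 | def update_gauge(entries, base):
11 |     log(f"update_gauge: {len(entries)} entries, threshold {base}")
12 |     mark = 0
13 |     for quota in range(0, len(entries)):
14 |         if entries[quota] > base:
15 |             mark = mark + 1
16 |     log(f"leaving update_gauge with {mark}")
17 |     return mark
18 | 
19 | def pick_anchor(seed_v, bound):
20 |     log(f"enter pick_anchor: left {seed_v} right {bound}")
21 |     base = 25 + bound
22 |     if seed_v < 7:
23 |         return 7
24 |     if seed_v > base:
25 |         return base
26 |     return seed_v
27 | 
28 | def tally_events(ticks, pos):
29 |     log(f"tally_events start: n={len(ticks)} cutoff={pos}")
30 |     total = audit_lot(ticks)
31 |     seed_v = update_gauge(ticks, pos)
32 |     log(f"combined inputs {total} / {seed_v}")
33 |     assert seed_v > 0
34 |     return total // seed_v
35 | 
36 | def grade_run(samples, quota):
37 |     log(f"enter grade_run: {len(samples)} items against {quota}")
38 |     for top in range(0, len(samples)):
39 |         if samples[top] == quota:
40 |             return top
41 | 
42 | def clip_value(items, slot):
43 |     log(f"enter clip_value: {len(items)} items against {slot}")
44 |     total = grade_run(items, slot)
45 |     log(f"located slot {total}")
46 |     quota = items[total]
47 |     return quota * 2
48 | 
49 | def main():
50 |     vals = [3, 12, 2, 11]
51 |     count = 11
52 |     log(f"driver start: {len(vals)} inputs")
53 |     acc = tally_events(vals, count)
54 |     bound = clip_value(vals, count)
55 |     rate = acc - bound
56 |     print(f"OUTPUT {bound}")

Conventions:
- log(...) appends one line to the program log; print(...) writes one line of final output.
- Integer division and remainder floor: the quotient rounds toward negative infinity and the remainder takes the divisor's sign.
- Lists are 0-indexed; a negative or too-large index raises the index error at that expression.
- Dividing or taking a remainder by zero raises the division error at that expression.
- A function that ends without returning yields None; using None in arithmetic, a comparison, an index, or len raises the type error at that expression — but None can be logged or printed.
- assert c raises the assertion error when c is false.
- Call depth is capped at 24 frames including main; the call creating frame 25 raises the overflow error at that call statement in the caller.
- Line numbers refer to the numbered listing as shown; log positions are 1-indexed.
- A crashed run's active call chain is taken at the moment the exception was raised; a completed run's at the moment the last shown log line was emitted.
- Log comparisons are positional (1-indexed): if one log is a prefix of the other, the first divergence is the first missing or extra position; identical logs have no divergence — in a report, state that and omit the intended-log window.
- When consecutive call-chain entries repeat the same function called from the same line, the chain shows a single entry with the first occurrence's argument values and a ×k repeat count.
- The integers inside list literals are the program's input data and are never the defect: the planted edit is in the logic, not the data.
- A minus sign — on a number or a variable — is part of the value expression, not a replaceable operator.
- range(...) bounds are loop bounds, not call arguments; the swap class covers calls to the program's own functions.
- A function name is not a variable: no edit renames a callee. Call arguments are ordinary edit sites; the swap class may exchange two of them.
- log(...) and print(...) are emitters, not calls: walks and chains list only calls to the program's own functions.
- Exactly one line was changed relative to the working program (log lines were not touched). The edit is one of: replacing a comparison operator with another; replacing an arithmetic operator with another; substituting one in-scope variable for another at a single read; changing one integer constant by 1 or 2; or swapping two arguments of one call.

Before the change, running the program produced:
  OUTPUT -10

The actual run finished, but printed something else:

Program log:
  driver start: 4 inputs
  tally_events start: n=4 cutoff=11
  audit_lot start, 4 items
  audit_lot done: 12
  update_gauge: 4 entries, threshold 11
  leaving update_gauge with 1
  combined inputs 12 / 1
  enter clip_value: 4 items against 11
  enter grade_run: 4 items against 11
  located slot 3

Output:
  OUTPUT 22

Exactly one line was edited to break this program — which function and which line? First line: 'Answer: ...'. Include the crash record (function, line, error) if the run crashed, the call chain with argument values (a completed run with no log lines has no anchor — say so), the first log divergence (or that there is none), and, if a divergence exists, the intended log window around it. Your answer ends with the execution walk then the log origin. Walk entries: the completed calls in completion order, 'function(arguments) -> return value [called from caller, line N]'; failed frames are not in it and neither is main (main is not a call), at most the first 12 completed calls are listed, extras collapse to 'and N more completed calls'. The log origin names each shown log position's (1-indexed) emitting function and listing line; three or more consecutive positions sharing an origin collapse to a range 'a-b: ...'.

Answer: the defect is in main at line 56.
Core observation: The two runs log identically and part ways only at the printed values.
Call chain: main -> clip_value([3, 12, 2, 11], 11) (called at line 54).
First divergence: none (the log streams are identical).
Execution walk:
  audit_lot([3, 12, 2, 11]) -> 12  [called from tally_events, line 30]
  update_gauge([3, 12, 2, 11], 11) -> 1  [called from tally_events, line 31]
  tally_events([3, 12, 2, 11], 11) -> 12  [called from main, line 53]
  grade_run([3, 12, 2, 11], 11) -> 3  [called from clip_value, line 44]
  clip_value([3, 12, 2, 11], 11) -> 22  [called from main, line 54]
Origin of each log line:
  1: logged in main at line 52
  2: logged in tally_events at line 29
  3: logged in audit_lot at line 2
  4: logged in audit_lot at line 7
  5: logged in update_gauge at line 11
  6: logged in update_gauge at line 16
  7: logged in tally_events at line 32
  8: logged in clip_value at line 43
  9: logged in grade_run at line 37
  10: logged in clip_value at line 45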